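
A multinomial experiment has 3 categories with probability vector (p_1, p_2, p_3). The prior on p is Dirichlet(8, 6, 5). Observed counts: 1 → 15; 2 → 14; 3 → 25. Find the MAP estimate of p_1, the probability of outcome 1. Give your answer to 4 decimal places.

The posterior is Dirichlet(αᵢ + nᵢ) = Dirichlet(23, 20, 30).
For a Dirichlet(a₁,…,a_K) with all aᵢ > 1, the mode has j-th component (aⱼ − 1)/(Σaᵢ − K).
Here Σaᵢ = 73 and K = 3, so p_1 = (23 − 1)/(73 − 3) = 22/70 ≈ 0.3143.

MAP estimate: 0.3143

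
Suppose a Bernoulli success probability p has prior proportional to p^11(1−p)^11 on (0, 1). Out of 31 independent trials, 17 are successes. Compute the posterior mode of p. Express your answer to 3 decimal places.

p̂_MAP = 0.528

The prior density ∝ p^11(1−p)^11 is the kernel of Beta(12, 12).
Data: 17 successes in 31 trials. The binomial likelihood contributes p^17(1−p)^14, so the posterior is Beta(12+17, 12+14) = Beta(29, 26).
For Beta(a, b) with a, b > 1 the mode is (a−1)/(a+b−2) = 28/53 ≈ 0.528.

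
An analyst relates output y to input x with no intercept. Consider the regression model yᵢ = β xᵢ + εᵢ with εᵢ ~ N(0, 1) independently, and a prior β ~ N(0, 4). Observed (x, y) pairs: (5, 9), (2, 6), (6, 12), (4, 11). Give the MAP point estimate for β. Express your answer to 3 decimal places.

log p(β | y) = −Σ(yᵢ − βxᵢ)²/(2·1) − β²/(2·4) + const.
Setting the derivative to zero: Σxᵢ(yᵢ − βxᵢ)/1 − β/4 = 0, so β = Σxᵢyᵢ / (Σxᵢ² + σ²/τ²).
Σxᵢyᵢ = 5·9 + 2·6 + 6·12 + 4·11 = 173; Σxᵢ² = 81; σ²/τ² = 0.25.
β̂_MAP = 173 / (81 + 0.25) = 173/81.25 ≈ 2.129.

β̂_MAP = 2.129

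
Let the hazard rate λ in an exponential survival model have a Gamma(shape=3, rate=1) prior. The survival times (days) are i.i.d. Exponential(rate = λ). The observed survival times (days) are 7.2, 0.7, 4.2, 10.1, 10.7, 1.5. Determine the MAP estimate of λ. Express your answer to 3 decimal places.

The Exponential(rate=λ) likelihood is ∝ λ^n e^(−λΣtᵢ). Here n = 6 and Σtᵢ = 7.2 + 0.7 + 4.2 + 10.1 + 10.7 + 1.5 = 34.4.
Posterior ∝ λ^2e^(−1λ) · λ^6e^(−34.4λ) = λ^8e^(−35.4λ), i.e. Gamma(9, 35.4).
Mode = (a−1)/b = 8/35.4 ≈ 0.226.

λ̂_MAP = 0.226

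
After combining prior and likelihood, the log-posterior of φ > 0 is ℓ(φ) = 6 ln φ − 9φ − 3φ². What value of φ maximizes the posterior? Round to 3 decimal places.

ℓ'(φ) = 6/φ − 9 − 6φ. Setting this to zero and multiplying by φ: 6φ² + 9φ − 6 = 0.
φ = (−9 + √(9² + 4·6·6)) / (2·6) = (−9 + √225) / 12 = (−9 + 15)/12 = 1/2.
ℓ''(φ) = −6/φ² − 6 < 0, confirming a maximum.

φ̂_MAP = 0.500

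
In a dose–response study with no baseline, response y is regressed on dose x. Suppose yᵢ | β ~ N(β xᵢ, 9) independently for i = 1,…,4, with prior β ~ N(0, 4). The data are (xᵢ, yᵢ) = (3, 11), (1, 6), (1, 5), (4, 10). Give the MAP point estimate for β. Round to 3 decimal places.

log p(β | y) = −Σ(yᵢ − βxᵢ)²/(2·9) − β²/(2·4) + const.
Setting the derivative to zero: Σxᵢ(yᵢ − βxᵢ)/9 − β/4 = 0, so β = Σxᵢyᵢ / (Σxᵢ² + σ²/τ²).
Σxᵢyᵢ = 3·11 + 1·6 + 1·5 + 4·10 = 84; Σxᵢ² = 27; σ²/τ² = 2.25.
β̂_MAP = 84 / (27 + 2.25) = 84/29.25 ≈ 2.872.

β̂_MAP = 2.872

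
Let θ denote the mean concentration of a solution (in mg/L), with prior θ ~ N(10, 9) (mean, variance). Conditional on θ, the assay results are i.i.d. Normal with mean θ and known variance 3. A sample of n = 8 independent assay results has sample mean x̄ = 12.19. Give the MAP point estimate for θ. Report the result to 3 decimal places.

θ̂_MAP = 12.102

n = 8, x̄ = 12.19.
For a Normal prior and Normal likelihood with known variance, the posterior is Normal; its mode equals its mean, the precision-weighted average.
Prior precision 1/σ₀² = 1/9; data precision n/σ² = 8/3.
θ̂ = ((1/9)·10 + (8/3)·12.19) / (1/9 + 8/3) = (7564/225)/(25/9) = 12.1024 ≈ 12.102.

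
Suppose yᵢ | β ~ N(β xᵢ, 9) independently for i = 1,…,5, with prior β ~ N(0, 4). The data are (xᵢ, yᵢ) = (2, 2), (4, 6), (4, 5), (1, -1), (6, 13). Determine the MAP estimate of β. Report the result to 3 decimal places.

log p(β | y) = −Σ(yᵢ − βxᵢ)²/(2·9) − β²/(2·4) + const.
Setting the derivative to zero: Σxᵢ(yᵢ − βxᵢ)/9 − β/4 = 0, so β = Σxᵢyᵢ / (Σxᵢ² + σ²/τ²).
Σxᵢyᵢ = 2·2 + 4·6 + 4·5 + 1·(-1) + 6·13 = 125; Σxᵢ² = 73; σ²/τ² = 2.25.
β̂_MAP = 125 / (73 + 2.25) = 125/75.25 ≈ 1.661.

β̂_MAP = 1.661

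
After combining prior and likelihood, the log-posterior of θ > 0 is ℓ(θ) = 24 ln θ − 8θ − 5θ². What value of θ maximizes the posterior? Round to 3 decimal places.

ℓ'(θ) = 24/θ − 8 − 10θ. Setting this to zero and multiplying by θ: 10θ² + 8θ − 24 = 0.
θ = (−8 + √(8² + 4·10·24)) / (2·10) = (−8 + √1024) / 20 = (−8 + 32)/20 = 6/5.
ℓ''(θ) = −24/θ² − 10 < 0, confirming a maximum.

θ̂_MAP = 1.200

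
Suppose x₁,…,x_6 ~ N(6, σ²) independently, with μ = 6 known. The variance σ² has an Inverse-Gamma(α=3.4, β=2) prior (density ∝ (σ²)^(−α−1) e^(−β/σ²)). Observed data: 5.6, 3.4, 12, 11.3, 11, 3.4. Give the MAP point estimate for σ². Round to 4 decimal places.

σ̂²_MAP = 7.2142

Sum of squared deviations about the known mean: SS = (5.6−6)² + (3.4−6)² + (12−6)² + (11.3−6)² + (11−6)² + (3.4−6)² = 102.77.
The Normal likelihood contributes (σ²)^(−n/2) exp(−SS/(2σ²)), so the posterior is Inverse-Gamma(α + n/2, β + SS/2) = Inverse-Gamma(6.4, 53.385).
The mode of Inverse-Gamma(a, b) is b/(a+1) = 53.385/7.4 ≈ 7.2142.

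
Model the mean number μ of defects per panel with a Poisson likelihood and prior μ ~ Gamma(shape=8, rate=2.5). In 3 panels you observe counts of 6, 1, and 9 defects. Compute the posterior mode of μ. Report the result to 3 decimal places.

μ̂_MAP = 4.182

Σxᵢ = 6+1+9 = 16, with n = 3.
Posterior ∝ μ^7e^(−2.5μ) · μ^16e^(−3μ) = μ^23e^(−5.5μ), i.e. Gamma(shape=24, rate=5.5).
The mode of a Gamma(a, b) with a ≥ 1 (shape–rate) is (a−1)/b = 23/5.5 ≈ 4.182.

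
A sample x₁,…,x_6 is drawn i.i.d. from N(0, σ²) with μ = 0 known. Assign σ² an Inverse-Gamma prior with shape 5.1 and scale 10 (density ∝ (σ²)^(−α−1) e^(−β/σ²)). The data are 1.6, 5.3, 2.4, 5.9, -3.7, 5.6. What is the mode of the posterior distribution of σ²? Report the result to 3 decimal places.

σ̂²_MAP = 7.487

Sum of squared deviations about the known mean: SS = (1.6−0)² + (5.3−0)² + (2.4−0)² + (5.9−0)² + (-3.7−0)² + (5.6−0)² = 116.27.
The Normal likelihood contributes (σ²)^(−n/2) exp(−SS/(2σ²)), so the posterior is Inverse-Gamma(α + n/2, β + SS/2) = Inverse-Gamma(8.1, 68.135).
The mode of Inverse-Gamma(a, b) is b/(a+1) = 68.135/9.1 ≈ 7.487.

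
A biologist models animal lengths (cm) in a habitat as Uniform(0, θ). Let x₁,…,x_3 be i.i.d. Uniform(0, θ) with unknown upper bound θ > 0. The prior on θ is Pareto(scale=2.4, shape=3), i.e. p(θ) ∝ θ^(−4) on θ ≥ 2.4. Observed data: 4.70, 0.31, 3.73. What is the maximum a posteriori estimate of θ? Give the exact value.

θ̂_MAP = 4.70

The Uniform(0, θ) likelihood is θ^(−n) for θ ≥ max(xᵢ), zero otherwise. Here max(xᵢ) = 4.70.
Posterior ∝ θ^(−4) · θ^(−3) = θ^(−7) on θ ≥ max(2.4, 4.70) = 4.70.
This density is strictly decreasing in θ, so the posterior mode lies at the lower boundary of the support.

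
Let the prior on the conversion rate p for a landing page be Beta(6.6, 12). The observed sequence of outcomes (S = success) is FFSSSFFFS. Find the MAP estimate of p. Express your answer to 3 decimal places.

p̂_MAP = 0.375

Prior: Beta(6.6, 12).
Data: 4 successes in 9 trials (from the sequence). The binomial likelihood contributes p^4(1−p)^5, so the posterior is Beta(6.6+4, 12+5) = Beta(10.6, 17).
For Beta(a, b) with a, b > 1 the mode is (a−1)/(a+b−2) = 9.6/25.6 ≈ 0.375.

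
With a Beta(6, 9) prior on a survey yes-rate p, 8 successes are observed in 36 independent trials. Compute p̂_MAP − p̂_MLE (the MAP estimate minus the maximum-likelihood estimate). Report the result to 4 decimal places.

MAP − MLE = 0.0431

Posterior is Beta(14, 37); MAP = (14−1)/(51−2) = 13/49 ≈ 0.26531.
MLE ignores the prior: p̂_MLE = k/n = 8/36 ≈ 0.22222.
Difference = 13/49 − 8/36 = 19/441 ≈ 0.0431.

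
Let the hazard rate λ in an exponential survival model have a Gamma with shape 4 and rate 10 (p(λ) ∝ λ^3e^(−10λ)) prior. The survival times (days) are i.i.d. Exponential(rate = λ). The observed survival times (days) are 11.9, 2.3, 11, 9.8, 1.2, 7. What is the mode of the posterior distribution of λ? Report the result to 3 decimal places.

The Exponential(rate=λ) likelihood is ∝ λ^n e^(−λΣtᵢ). Here n = 6 and Σtᵢ = 11.9 + 2.3 + 11 + 9.8 + 1.2 + 7 = 43.2.
Posterior ∝ λ^3e^(−10λ) · λ^6e^(−43.2λ) = λ^9e^(−53.2λ), i.e. Gamma(10, 53.2).
Mode = (a−1)/b = 9/53.2 ≈ 0.169.

λ̂_MAP = 0.169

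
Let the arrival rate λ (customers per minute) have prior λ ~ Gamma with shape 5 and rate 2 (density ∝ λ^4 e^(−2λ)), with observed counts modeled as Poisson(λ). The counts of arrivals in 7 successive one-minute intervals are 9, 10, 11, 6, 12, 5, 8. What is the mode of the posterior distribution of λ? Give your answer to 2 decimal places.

Σxᵢ = 9+10+11+6+12+5+8 = 61, with n = 7.
Posterior ∝ λ^4e^(−2λ) · λ^61e^(−7λ) = λ^65e^(−9λ), i.e. Gamma(shape=66, rate=9).
The mode of a Gamma(a, b) with a ≥ 1 (shape–rate) is (a−1)/b = 65/9 ≈ 7.22.

λ̂_MAP = 7.22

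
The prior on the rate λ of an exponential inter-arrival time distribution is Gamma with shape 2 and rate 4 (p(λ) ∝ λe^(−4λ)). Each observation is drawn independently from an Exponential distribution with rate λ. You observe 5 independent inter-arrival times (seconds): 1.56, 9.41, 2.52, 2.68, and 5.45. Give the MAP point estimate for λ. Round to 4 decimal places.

λ̂_MAP = 0.2342

The Exponential(rate=λ) likelihood is ∝ λ^n e^(−λΣtᵢ). Here n = 5 and Σtᵢ = 1.56 + 9.41 + 2.52 + 2.68 + 5.45 = 21.62.
Posterior ∝ λe^(−4λ) · λ^5e^(−21.62λ) = λ^6e^(−25.62λ), i.e. Gamma(7, 25.62).
Mode = (a−1)/b = 6/25.62 ≈ 0.2342.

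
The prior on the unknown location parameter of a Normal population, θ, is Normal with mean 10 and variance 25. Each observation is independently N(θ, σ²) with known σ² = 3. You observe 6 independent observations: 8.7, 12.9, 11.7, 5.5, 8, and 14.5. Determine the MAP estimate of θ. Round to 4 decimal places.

θ̂_MAP = 10.2124

n = 6; x̄ = (8.7 + 12.9 + 11.7 + 5.5 + 8 + 14.5)/6 = 61.3/6 = 613/60 ≈ 10.2167.
For a Normal prior and Normal likelihood with known variance, the posterior is Normal; its mode equals its mean, the precision-weighted average.
Prior precision 1/σ₀² = 1/25 = 0.04; data precision n/σ² = 6/3 = 2.
θ̂ = (0.04·10 + 2·(613/60)) / (0.04 + 2) = (125/6)/2.04 = 3125/306 ≈ 10.2124.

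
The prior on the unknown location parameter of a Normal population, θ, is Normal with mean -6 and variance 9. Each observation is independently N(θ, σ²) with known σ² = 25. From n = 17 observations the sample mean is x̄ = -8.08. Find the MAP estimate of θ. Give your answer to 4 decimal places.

θ̂_MAP = -7.7879

n = 17, x̄ = -8.08.
For a Normal prior and Normal likelihood with known variance, the posterior is Normal; its mode equals its mean, the precision-weighted average.
Prior precision 1/σ₀² = 1/9; data precision n/σ² = 17/25 = 0.68.
θ̂ = ((1/9)·(-6) + 0.68·(-8.08)) / (1/9 + 0.68) = (-11552/1875)/(178/225) = -17328/2225 ≈ -7.7879.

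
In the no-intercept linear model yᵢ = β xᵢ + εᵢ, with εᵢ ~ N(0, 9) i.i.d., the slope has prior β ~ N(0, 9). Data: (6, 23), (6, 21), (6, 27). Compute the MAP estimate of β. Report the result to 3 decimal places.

log p(β | y) = −Σ(yᵢ − βxᵢ)²/(2·9) − β²/(2·9) + const.
Setting the derivative to zero: Σxᵢ(yᵢ − βxᵢ)/9 − β/9 = 0, so β = Σxᵢyᵢ / (Σxᵢ² + σ²/τ²).
Σxᵢyᵢ = 6·23 + 6·21 + 6·27 = 426; Σxᵢ² = 108; σ²/τ² = 1.
β̂_MAP = 426 / (108 + 1) = 426/109 ≈ 3.908.

β̂_MAP = 3.908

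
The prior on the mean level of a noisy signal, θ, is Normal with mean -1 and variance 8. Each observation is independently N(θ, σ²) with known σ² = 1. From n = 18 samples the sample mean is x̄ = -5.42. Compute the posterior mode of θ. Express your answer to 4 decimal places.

n = 18, x̄ = -5.42.
For a Normal prior and Normal likelihood with known variance, the posterior is Normal; its mode equals its mean, the precision-weighted average.
Prior precision 1/σ₀² = 1/8 = 0.125; data precision n/σ² = 18/1 = 18.
θ̂ = (0.125·(-1) + 18·(-5.42)) / (0.125 + 18) = (-97.685)/18.125 = -19537/3625 ≈ -5.3895.

θ̂_MAP = -5.3895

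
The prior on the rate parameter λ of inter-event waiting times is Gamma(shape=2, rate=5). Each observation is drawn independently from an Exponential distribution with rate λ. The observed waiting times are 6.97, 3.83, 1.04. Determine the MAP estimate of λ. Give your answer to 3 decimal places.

λ̂_MAP = 0.238

The Exponential(rate=λ) likelihood is ∝ λ^n e^(−λΣtᵢ). Here n = 3 and Σtᵢ = 6.97 + 3.83 + 1.04 = 11.84.
Posterior ∝ λe^(−5λ) · λ^3e^(−11.84λ) = λ^4e^(−16.84λ), i.e. Gamma(5, 16.84).
Mode = (a−1)/b = 4/16.84 ≈ 0.238.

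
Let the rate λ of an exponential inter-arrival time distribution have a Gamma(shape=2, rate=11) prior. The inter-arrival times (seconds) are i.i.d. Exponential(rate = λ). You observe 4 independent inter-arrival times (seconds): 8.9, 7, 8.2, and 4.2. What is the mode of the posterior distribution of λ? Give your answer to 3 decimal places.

λ̂_MAP = 0.127

The Exponential(rate=λ) likelihood is ∝ λ^n e^(−λΣtᵢ). Here n = 4 and Σtᵢ = 8.9 + 7 + 8.2 + 4.2 = 28.3.
Posterior ∝ λe^(−11λ) · λ^4e^(−28.3λ) = λ^5e^(−39.3λ), i.e. Gamma(6, 39.3).
Mode = (a−1)/b = 5/39.3 ≈ 0.127.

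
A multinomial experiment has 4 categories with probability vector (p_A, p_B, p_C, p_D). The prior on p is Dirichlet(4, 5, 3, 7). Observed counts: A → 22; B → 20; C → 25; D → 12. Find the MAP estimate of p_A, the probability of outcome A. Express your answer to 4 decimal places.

The posterior is Dirichlet(αᵢ + nᵢ) = Dirichlet(26, 25, 28, 19).
For a Dirichlet(a₁,…,a_K) with all aᵢ > 1, the mode has j-th component (aⱼ − 1)/(Σaᵢ − K).
Here Σaᵢ = 98 and K = 4, so p_A = (26 − 1)/(98 − 4) = 25/94 ≈ 0.2660.

MAP estimate of p_A = 0.2660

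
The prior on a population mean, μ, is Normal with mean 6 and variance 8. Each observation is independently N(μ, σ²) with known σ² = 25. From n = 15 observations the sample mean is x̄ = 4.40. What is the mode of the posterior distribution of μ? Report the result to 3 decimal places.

n = 15, x̄ = 4.40.
For a Normal prior and Normal likelihood with known variance, the posterior is Normal; its mode equals its mean, the precision-weighted average.
Prior precision 1/σ₀² = 1/8 = 0.125; data precision n/σ² = 15/25 = 0.6.
μ̂ = (0.125·6 + 0.6·4.4) / (0.125 + 0.6) = 3.39/0.725 = 678/145 ≈ 4.676.

μ̂_MAP = 4.676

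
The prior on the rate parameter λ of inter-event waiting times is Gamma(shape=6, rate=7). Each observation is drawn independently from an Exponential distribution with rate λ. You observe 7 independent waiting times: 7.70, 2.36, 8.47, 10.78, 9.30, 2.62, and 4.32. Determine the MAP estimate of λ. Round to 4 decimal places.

The Exponential(rate=λ) likelihood is ∝ λ^n e^(−λΣtᵢ). Here n = 7 and Σtᵢ = 7.70 + 2.36 + 8.47 + 10.78 + 9.30 + 2.62 + 4.32 = 45.55.
Posterior ∝ λ^5e^(−7λ) · λ^7e^(−45.55λ) = λ^12e^(−52.55λ), i.e. Gamma(13, 52.55).
Mode = (a−1)/b = 12/52.55 ≈ 0.2284.

λ̂_MAP = 0.2284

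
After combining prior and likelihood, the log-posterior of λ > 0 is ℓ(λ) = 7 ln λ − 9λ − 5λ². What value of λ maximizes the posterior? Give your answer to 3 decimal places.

λ̂_MAP = 0.500

ℓ'(λ) = 7/λ − 9 − 10λ. Setting this to zero and multiplying by λ: 10λ² + 9λ − 7 = 0.
λ = (−9 + √(9² + 4·10·7)) / (2·10) = (−9 + √361) / 20 = (−9 + 19)/20 = 1/2.
ℓ''(λ) = −7/λ² − 10 < 0, confirming a maximum.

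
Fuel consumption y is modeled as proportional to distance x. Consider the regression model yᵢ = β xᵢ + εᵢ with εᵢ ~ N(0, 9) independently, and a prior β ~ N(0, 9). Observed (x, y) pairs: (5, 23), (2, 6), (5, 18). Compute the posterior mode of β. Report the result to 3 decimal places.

β̂_MAP = 3.945

log p(β | y) = −Σ(yᵢ − βxᵢ)²/(2·9) − β²/(2·9) + const.
Setting the derivative to zero: Σxᵢ(yᵢ − βxᵢ)/9 − β/9 = 0, so β = Σxᵢyᵢ / (Σxᵢ² + σ²/τ²).
Σxᵢyᵢ = 5·23 + 2·6 + 5·18 = 217; Σxᵢ² = 54; σ²/τ² = 1.
β̂_MAP = 217 / (54 + 1) = 217/55 ≈ 3.945.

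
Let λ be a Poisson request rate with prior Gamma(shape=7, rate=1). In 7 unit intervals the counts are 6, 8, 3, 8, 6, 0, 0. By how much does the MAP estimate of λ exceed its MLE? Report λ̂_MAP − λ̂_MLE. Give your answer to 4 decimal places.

Σxᵢ = 31. Posterior is Gamma(38, 8); MAP = (38−1)/8 = 37/8 ≈ 4.62500.
MLE = x̄ = 31/7 ≈ 4.42857.
Difference = 37/8 − 31/7 = 11/56 ≈ 0.1964.

MAP − MLE = 0.1964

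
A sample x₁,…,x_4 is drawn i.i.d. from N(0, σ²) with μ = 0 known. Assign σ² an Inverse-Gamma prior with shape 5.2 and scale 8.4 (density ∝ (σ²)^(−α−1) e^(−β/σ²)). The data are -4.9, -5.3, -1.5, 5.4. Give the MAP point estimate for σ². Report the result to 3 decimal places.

Sum of squared deviations about the known mean: SS = (-4.9−0)² + (-5.3−0)² + (-1.5−0)² + (5.4−0)² = 83.51.
The Normal likelihood contributes (σ²)^(−n/2) exp(−SS/(2σ²)), so the posterior is Inverse-Gamma(α + n/2, β + SS/2) = Inverse-Gamma(7.2, 50.155).
The mode of Inverse-Gamma(a, b) is b/(a+1) = 50.155/8.2 ≈ 6.116.

σ̂²_MAP = 6.116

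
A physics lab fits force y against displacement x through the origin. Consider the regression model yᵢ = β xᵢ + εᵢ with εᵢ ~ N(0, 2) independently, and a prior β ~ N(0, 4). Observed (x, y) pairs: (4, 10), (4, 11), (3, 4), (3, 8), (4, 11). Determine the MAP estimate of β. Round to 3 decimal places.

β̂_MAP = 2.466

log p(β | y) = −Σ(yᵢ − βxᵢ)²/(2·2) − β²/(2·4) + const.
Setting the derivative to zero: Σxᵢ(yᵢ − βxᵢ)/2 − β/4 = 0, so β = Σxᵢyᵢ / (Σxᵢ² + σ²/τ²).
Σxᵢyᵢ = 4·10 + 4·11 + 3·4 + 3·8 + 4·11 = 164; Σxᵢ² = 66; σ²/τ² = 0.5.
β̂_MAP = 164 / (66 + 0.5) = 164/66.5 ≈ 2.466.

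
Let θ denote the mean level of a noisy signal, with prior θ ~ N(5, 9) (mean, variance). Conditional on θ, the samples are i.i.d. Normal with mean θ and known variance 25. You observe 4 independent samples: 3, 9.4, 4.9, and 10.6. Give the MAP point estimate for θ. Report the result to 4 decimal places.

θ̂_MAP = 6.1656

n = 4; x̄ = (3 + 9.4 + 4.9 + 10.6)/4 = 27.9/4 = 6.975.
For a Normal prior and Normal likelihood with known variance, the posterior is Normal; its mode equals its mean, the precision-weighted average.
Prior precision 1/σ₀² = 1/9; data precision n/σ² = 4/25 = 0.16.
θ̂ = ((1/9)·5 + 0.16·6.975) / (1/9 + 0.16) = (3761/2250)/(61/225) = 3761/610 ≈ 6.1656.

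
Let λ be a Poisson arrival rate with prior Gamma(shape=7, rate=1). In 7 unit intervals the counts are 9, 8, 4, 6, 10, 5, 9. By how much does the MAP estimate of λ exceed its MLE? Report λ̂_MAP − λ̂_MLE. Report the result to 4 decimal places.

Σxᵢ = 51. Posterior is Gamma(58, 8); MAP = (58−1)/8 = 57/8 ≈ 7.12500.
MLE = x̄ = 51/7 ≈ 7.28571.
Difference = 57/8 − 51/7 = -9/56 ≈ -0.1607.

MAP − MLE = -0.1607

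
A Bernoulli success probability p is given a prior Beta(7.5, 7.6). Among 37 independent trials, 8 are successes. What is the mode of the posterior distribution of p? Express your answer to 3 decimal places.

p̂_MAP = 0.289

Prior: Beta(7.5, 7.6).
Data: 8 successes in 37 trials. The binomial likelihood contributes p^8(1−p)^29, so the posterior is Beta(7.5+8, 7.6+29) = Beta(15.5, 36.6).
For Beta(a, b) with a, b > 1 the mode is (a−1)/(a+b−2) = 14.5/50.1 ≈ 0.289.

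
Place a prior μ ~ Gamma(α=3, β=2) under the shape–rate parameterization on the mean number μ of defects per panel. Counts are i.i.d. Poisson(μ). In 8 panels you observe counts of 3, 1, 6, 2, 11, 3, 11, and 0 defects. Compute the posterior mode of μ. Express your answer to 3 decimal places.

μ̂_MAP = 3.900

Σxᵢ = 3+1+6+2+11+3+11+0 = 37, with n = 8.
Posterior ∝ μ^2e^(−2μ) · μ^37e^(−8μ) = μ^39e^(−10μ), i.e. Gamma(shape=40, rate=10).
The mode of a Gamma(a, b) with a ≥ 1 (shape–rate) is (a−1)/b = 39/10 ≈ 3.900.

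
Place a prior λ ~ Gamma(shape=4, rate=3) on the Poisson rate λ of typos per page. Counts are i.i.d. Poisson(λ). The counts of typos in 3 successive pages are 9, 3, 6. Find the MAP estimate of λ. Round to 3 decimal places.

Σxᵢ = 9+3+6 = 18, with n = 3.
Posterior ∝ λ^3e^(−3λ) · λ^18e^(−3λ) = λ^21e^(−6λ), i.e. Gamma(shape=22, rate=6).
The mode of a Gamma(a, b) with a ≥ 1 (shape–rate) is (a−1)/b = 21/6 ≈ 3.500.

λ̂_MAP = 3.500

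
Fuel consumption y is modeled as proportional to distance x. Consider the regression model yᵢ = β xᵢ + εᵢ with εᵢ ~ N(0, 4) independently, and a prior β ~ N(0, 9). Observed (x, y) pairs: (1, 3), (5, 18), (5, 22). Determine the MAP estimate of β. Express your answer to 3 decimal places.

β̂_MAP = 3.946

log p(β | y) = −Σ(yᵢ − βxᵢ)²/(2·4) − β²/(2·9) + const.
Setting the derivative to zero: Σxᵢ(yᵢ − βxᵢ)/4 − β/9 = 0, so β = Σxᵢyᵢ / (Σxᵢ² + σ²/τ²).
Σxᵢyᵢ = 1·3 + 5·18 + 5·22 = 203; Σxᵢ² = 51; σ²/τ² = 4/9.
β̂_MAP = 203 / (51 + 4/9) = 203/(463/9) = 1827/463 ≈ 3.946.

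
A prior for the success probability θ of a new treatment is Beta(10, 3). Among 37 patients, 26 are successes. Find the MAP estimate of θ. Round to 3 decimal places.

Prior: Beta(10, 3).
Data: 26 successes in 37 trials. The binomial likelihood contributes θ^26(1−θ)^11, so the posterior is Beta(10+26, 3+11) = Beta(36, 14).
For Beta(a, b) with a, b > 1 the mode is (a−1)/(a+b−2) = 35/48 ≈ 0.729.

θ̂_MAP = 0.729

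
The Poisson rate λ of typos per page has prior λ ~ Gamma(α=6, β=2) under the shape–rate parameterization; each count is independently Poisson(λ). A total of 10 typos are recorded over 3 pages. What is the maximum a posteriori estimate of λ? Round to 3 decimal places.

Σxᵢ = 10, n = 3.
Posterior ∝ λ^5e^(−2λ) · λ^10e^(−3λ) = λ^15e^(−5λ), i.e. Gamma(shape=16, rate=5).
The mode of a Gamma(a, b) with a ≥ 1 (shape–rate) is (a−1)/b = 15/5 ≈ 3.000.

λ̂_MAP = 3.000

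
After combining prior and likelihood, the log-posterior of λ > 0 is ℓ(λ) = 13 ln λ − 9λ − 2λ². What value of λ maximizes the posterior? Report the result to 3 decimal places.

λ̂_MAP = 1.000

ℓ'(λ) = 13/λ − 9 − 4λ. Setting this to zero and multiplying by λ: 4λ² + 9λ − 13 = 0.
λ = (−9 + √(9² + 4·4·13)) / (2·4) = (−9 + √289) / 8 = (−9 + 17)/8 = 1.
ℓ''(λ) = −13/λ² − 4 < 0, confirming a maximum.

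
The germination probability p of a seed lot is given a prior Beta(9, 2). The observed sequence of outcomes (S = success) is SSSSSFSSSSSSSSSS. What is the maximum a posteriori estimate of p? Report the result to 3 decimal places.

p̂_MAP = 0.920

Prior: Beta(9, 2).
Data: 15 successes in 16 trials (from the sequence). The binomial likelihood contributes p^15(1−p)^1, so the posterior is Beta(9+15, 2+1) = Beta(24, 3).
For Beta(a, b) with a, b > 1 the mode is (a−1)/(a+b−2) = 23/25 ≈ 0.920.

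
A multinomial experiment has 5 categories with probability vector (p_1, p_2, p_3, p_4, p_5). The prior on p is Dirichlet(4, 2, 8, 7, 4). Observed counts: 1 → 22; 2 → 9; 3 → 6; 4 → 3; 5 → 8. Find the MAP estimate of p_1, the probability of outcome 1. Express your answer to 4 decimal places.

The posterior is Dirichlet(αᵢ + nᵢ) = Dirichlet(26, 11, 14, 10, 12).
For a Dirichlet(a₁,…,a_K) with all aᵢ > 1, the mode has j-th component (aⱼ − 1)/(Σaᵢ − K).
Here Σaᵢ = 73 and K = 5, so p_1 = (26 − 1)/(73 − 5) = 25/68 ≈ 0.3676.

MAP estimate: 0.3676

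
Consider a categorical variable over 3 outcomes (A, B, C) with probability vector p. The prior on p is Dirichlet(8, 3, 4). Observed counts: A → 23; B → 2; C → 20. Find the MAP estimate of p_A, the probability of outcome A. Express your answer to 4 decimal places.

The posterior is Dirichlet(αᵢ + nᵢ) = Dirichlet(31, 5, 24).
For a Dirichlet(a₁,…,a_K) with all aᵢ > 1, the mode has j-th component (aⱼ − 1)/(Σaᵢ − K).
Here Σaᵢ = 60 and K = 3, so p_A = (31 − 1)/(60 − 3) = 30/57 ≈ 0.5263.

MAP estimate of p_A = 0.5263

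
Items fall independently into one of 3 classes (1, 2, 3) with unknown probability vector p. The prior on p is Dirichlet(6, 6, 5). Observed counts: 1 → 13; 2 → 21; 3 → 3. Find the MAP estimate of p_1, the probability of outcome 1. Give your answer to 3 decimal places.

The posterior is Dirichlet(αᵢ + nᵢ) = Dirichlet(19, 27, 8).
For a Dirichlet(a₁,…,a_K) with all aᵢ > 1, the mode has j-th component (aⱼ − 1)/(Σaᵢ − K).
Here Σaᵢ = 54 and K = 3, so p_1 = (19 − 1)/(54 − 3) = 18/51 ≈ 0.353.

MAP estimate: 0.353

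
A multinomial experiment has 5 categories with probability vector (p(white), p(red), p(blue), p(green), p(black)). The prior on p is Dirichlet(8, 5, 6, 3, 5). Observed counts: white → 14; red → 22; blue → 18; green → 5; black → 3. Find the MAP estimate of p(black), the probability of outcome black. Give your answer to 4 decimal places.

The posterior is Dirichlet(αᵢ + nᵢ) = Dirichlet(22, 27, 24, 8, 8).
For a Dirichlet(a₁,…,a_K) with all aᵢ > 1, the mode has j-th component (aⱼ − 1)/(Σaᵢ − K).
Here Σaᵢ = 89 and K = 5, so p(black) = (8 − 1)/(89 − 5) = 7/84 ≈ 0.0833.

MAP estimate of p(black) = 0.0833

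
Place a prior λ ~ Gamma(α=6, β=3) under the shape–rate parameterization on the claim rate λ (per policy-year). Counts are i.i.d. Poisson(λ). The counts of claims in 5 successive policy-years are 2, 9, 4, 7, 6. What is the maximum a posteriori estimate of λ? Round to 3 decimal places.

Σxᵢ = 2+9+4+7+6 = 28, with n = 5.
Posterior ∝ λ^5e^(−3λ) · λ^28e^(−5λ) = λ^33e^(−8λ), i.e. Gamma(shape=34, rate=8).
The mode of a Gamma(a, b) with a ≥ 1 (shape–rate) is (a−1)/b = 33/8 ≈ 4.125.

λ̂_MAP = 4.125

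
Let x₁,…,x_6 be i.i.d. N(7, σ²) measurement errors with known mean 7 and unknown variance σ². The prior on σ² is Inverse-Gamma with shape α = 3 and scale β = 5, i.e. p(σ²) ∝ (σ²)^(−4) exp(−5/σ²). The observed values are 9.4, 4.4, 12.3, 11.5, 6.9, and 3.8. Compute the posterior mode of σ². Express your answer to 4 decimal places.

σ̂²_MAP = 5.7936

Sum of squared deviations about the known mean: SS = (9.4−7)² + (4.4−7)² + (12.3−7)² + (11.5−7)² + (6.9−7)² + (3.8−7)² = 71.11.
The Normal likelihood contributes (σ²)^(−n/2) exp(−SS/(2σ²)), so the posterior is Inverse-Gamma(α + n/2, β + SS/2) = Inverse-Gamma(6, 40.555).
The mode of Inverse-Gamma(a, b) is b/(a+1) = 40.555/7 ≈ 5.7936.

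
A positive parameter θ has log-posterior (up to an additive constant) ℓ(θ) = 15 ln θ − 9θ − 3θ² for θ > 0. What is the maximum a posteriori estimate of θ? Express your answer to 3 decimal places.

θ̂_MAP = 1.000

ℓ'(θ) = 15/θ − 9 − 6θ. Setting this to zero and multiplying by θ: 6θ² + 9θ − 15 = 0.
θ = (−9 + √(9² + 4·6·15)) / (2·6) = (−9 + √441) / 12 = (−9 + 21)/12 = 1.
ℓ''(θ) = −15/θ² − 6 < 0, confirming a maximum.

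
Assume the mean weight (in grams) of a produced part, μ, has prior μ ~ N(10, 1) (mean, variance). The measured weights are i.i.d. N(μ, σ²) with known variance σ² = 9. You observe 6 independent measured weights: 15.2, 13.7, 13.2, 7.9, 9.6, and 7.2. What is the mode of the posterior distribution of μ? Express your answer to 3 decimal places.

μ̂_MAP = 10.453

n = 6; x̄ = (15.2 + 13.7 + 13.2 + 7.9 + 9.6 + 7.2)/6 = 66.8/6 = 167/15 ≈ 11.1333.
For a Normal prior and Normal likelihood with known variance, the posterior is Normal; its mode equals its mean, the precision-weighted average.
Prior precision 1/σ₀² = 1/1 = 1; data precision n/σ² = 6/9 = 2/3.
μ̂ = (1·10 + (2/3)·(167/15)) / (1 + 2/3) = (784/45)/(5/3) = 784/75 ≈ 10.453.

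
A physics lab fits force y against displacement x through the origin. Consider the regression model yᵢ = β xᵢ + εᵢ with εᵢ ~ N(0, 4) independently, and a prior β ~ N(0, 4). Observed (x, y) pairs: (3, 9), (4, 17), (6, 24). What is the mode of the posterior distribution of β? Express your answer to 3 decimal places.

log p(β | y) = −Σ(yᵢ − βxᵢ)²/(2·4) − β²/(2·4) + const.
Setting the derivative to zero: Σxᵢ(yᵢ − βxᵢ)/4 − β/4 = 0, so β = Σxᵢyᵢ / (Σxᵢ² + σ²/τ²).
Σxᵢyᵢ = 3·9 + 4·17 + 6·24 = 239; Σxᵢ² = 61; σ²/τ² = 1.
β̂_MAP = 239 / (61 + 1) = 239/62 ≈ 3.855.

β̂_MAP = 3.855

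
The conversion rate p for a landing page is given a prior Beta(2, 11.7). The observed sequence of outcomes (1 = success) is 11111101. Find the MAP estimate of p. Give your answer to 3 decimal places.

p̂_MAP = 0.406

Prior: Beta(2, 11.7).
Data: 7 successes in 8 trials (from the sequence). The binomial likelihood contributes p^7(1−p)^1, so the posterior is Beta(2+7, 11.7+1) = Beta(9, 12.7).
For Beta(a, b) with a, b > 1 the mode is (a−1)/(a+b−2) = 8/19.7 ≈ 0.406.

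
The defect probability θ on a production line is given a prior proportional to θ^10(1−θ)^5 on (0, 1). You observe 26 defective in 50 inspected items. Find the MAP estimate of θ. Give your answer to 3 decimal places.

The prior density ∝ θ^10(1−θ)^5 is the kernel of Beta(11, 6).
Data: 26 successes in 50 trials. The binomial likelihood contributes θ^26(1−θ)^24, so the posterior is Beta(11+26, 6+24) = Beta(37, 30).
For Beta(a, b) with a, b > 1 the mode is (a−1)/(a+b−2) = 36/65 ≈ 0.554.

θ̂_MAP = 0.554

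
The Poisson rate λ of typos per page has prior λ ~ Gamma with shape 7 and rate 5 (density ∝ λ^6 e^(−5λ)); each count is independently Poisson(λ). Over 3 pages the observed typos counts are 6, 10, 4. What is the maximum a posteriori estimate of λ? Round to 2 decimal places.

Σxᵢ = 6+10+4 = 20, with n = 3.
Posterior ∝ λ^6e^(−5λ) · λ^20e^(−3λ) = λ^26e^(−8λ), i.e. Gamma(shape=27, rate=8).
The mode of a Gamma(a, b) with a ≥ 1 (shape–rate) is (a−1)/b = 26/8 ≈ 3.25.

λ̂_MAP = 3.25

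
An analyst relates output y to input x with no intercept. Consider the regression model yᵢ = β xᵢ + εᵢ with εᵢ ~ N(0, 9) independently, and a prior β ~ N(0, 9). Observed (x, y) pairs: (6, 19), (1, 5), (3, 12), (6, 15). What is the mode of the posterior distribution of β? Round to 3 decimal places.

log p(β | y) = −Σ(yᵢ − βxᵢ)²/(2·9) − β²/(2·9) + const.
Setting the derivative to zero: Σxᵢ(yᵢ − βxᵢ)/9 − β/9 = 0, so β = Σxᵢyᵢ / (Σxᵢ² + σ²/τ²).
Σxᵢyᵢ = 6·19 + 1·5 + 3·12 + 6·15 = 245; Σxᵢ² = 82; σ²/τ² = 1.
β̂_MAP = 245 / (82 + 1) = 245/83 ≈ 2.952.

β̂_MAP = 2.952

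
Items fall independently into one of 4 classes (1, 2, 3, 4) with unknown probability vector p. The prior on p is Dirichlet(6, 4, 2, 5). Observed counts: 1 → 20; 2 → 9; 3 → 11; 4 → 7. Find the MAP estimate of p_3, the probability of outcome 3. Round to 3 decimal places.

MAP estimate: 0.200

The posterior is Dirichlet(αᵢ + nᵢ) = Dirichlet(26, 13, 13, 12).
For a Dirichlet(a₁,…,a_K) with all aᵢ > 1, the mode has j-th component (aⱼ − 1)/(Σaᵢ − K).
Here Σaᵢ = 64 and K = 4, so p_3 = (13 − 1)/(64 − 4) = 12/60 ≈ 0.200.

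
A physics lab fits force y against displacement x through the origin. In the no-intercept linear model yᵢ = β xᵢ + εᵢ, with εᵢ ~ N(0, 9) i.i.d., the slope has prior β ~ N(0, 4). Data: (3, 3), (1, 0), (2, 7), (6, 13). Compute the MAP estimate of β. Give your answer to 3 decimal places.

log p(β | y) = −Σ(yᵢ − βxᵢ)²/(2·9) − β²/(2·4) + const.
Setting the derivative to zero: Σxᵢ(yᵢ − βxᵢ)/9 − β/4 = 0, so β = Σxᵢyᵢ / (Σxᵢ² + σ²/τ²).
Σxᵢyᵢ = 3·3 + 1·0 + 2·7 + 6·13 = 101; Σxᵢ² = 50; σ²/τ² = 2.25.
β̂_MAP = 101 / (50 + 2.25) = 101/52.25 ≈ 1.933.

β̂_MAP = 1.933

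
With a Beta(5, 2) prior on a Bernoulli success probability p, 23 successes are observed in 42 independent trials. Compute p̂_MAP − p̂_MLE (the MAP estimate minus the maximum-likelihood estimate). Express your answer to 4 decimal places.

Posterior is Beta(28, 21); MAP = (28−1)/(49−2) = 27/47 ≈ 0.57447.
MLE ignores the prior: p̂_MLE = k/n = 23/42 ≈ 0.54762.
Difference = 27/47 − 23/42 = 53/1974 ≈ 0.0268.

MAP − MLE = 0.0268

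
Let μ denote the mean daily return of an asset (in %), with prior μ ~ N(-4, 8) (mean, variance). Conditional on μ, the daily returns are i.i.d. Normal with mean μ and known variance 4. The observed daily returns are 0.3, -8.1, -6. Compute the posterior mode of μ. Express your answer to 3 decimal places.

μ̂_MAP = -4.514

n = 3; x̄ = (0.3 + (-8.1) + (-6))/3 = -13.8/3 = -4.6.
For a Normal prior and Normal likelihood with known variance, the posterior is Normal; its mode equals its mean, the precision-weighted average.
Prior precision 1/σ₀² = 1/8 = 0.125; data precision n/σ² = 3/4 = 0.75.
μ̂ = (0.125·(-4) + 0.75·(-4.6)) / (0.125 + 0.75) = (-3.95)/0.875 = -158/35 ≈ -4.514.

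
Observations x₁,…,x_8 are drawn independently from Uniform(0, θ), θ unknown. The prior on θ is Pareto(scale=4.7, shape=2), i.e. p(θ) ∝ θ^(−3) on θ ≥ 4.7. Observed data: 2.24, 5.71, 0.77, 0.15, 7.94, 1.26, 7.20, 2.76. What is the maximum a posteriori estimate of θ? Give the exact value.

θ̂_MAP = 7.94

The Uniform(0, θ) likelihood is θ^(−n) for θ ≥ max(xᵢ), zero otherwise. Here max(xᵢ) = 7.94.
Posterior ∝ θ^(−3) · θ^(−8) = θ^(−11) on θ ≥ max(4.7, 7.94) = 7.94.
This density is strictly decreasing in θ, so the posterior mode lies at the lower boundary of the support.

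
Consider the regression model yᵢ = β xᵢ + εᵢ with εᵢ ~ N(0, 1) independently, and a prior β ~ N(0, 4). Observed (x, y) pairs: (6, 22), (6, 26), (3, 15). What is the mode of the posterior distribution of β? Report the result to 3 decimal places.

β̂_MAP = 4.098

log p(β | y) = −Σ(yᵢ − βxᵢ)²/(2·1) − β²/(2·4) + const.
Setting the derivative to zero: Σxᵢ(yᵢ − βxᵢ)/1 − β/4 = 0, so β = Σxᵢyᵢ / (Σxᵢ² + σ²/τ²).
Σxᵢyᵢ = 6·22 + 6·26 + 3·15 = 333; Σxᵢ² = 81; σ²/τ² = 0.25.
β̂_MAP = 333 / (81 + 0.25) = 333/81.25 ≈ 4.098.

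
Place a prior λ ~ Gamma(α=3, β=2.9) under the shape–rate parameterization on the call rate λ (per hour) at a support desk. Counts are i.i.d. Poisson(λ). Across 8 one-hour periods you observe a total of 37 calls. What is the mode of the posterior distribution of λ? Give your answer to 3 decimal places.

Σxᵢ = 37, n = 8.
Posterior ∝ λ^2e^(−2.9λ) · λ^37e^(−8λ) = λ^39e^(−10.9λ), i.e. Gamma(shape=40, rate=10.9).
The mode of a Gamma(a, b) with a ≥ 1 (shape–rate) is (a−1)/b = 39/10.9 ≈ 3.578.

λ̂_MAP = 3.578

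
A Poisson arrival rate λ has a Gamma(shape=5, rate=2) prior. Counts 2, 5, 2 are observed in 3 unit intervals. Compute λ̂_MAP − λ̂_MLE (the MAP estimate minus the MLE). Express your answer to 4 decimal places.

Σxᵢ = 9. Posterior is Gamma(14, 5); MAP = (14−1)/5 = 13/5 ≈ 2.60000.
MLE = x̄ = 9/3 ≈ 3.00000.
Difference = 13/5 − 9/3 = -2/5 ≈ -0.4000.

MAP − MLE = -0.4000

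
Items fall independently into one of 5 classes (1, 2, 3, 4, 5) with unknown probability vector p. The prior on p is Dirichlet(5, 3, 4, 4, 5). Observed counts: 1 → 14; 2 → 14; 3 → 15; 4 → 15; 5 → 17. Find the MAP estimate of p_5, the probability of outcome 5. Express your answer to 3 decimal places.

MAP estimate: 0.231

The posterior is Dirichlet(αᵢ + nᵢ) = Dirichlet(19, 17, 19, 19, 22).
For a Dirichlet(a₁,…,a_K) with all aᵢ > 1, the mode has j-th component (aⱼ − 1)/(Σaᵢ − K).
Here Σaᵢ = 96 and K = 5, so p_5 = (22 − 1)/(96 − 5) = 21/91 ≈ 0.231.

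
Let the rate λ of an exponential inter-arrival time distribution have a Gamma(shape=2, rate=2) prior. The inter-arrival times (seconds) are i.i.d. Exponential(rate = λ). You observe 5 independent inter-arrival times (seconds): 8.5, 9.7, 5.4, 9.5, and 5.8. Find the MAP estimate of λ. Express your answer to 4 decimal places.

λ̂_MAP = 0.1467

The Exponential(rate=λ) likelihood is ∝ λ^n e^(−λΣtᵢ). Here n = 5 and Σtᵢ = 8.5 + 9.7 + 5.4 + 9.5 + 5.8 = 38.9.
Posterior ∝ λe^(−2λ) · λ^5e^(−38.9λ) = λ^6e^(−40.9λ), i.e. Gamma(7, 40.9).
Mode = (a−1)/b = 6/40.9 ≈ 0.1467.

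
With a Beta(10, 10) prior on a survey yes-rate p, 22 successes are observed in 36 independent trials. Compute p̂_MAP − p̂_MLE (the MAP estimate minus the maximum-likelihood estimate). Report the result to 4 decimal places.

MAP − MLE = -0.0370

Posterior is Beta(32, 24); MAP = (32−1)/(56−2) = 31/54 ≈ 0.57407.
MLE ignores the prior: p̂_MLE = k/n = 22/36 ≈ 0.61111.
Difference = 31/54 − 22/36 = -1/27 ≈ -0.0370.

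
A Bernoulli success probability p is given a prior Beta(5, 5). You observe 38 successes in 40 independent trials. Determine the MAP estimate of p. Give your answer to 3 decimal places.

Prior: Beta(5, 5).
Data: 38 successes in 40 trials. The binomial likelihood contributes p^38(1−p)^2, so the posterior is Beta(5+38, 5+2) = Beta(43, 7).
For Beta(a, b) with a, b > 1 the mode is (a−1)/(a+b−2) = 42/48 ≈ 0.875.

p̂_MAP = 0.875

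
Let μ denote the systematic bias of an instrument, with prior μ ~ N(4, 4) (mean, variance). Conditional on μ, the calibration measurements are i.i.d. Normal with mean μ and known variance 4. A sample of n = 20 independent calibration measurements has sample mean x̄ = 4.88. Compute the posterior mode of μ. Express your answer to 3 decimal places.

μ̂_MAP = 4.838

n = 20, x̄ = 4.88.
For a Normal prior and Normal likelihood with known variance, the posterior is Normal; its mode equals its mean, the precision-weighted average.
Prior precision 1/σ₀² = 1/4 = 0.25; data precision n/σ² = 20/4 = 5.
μ̂ = (0.25·4 + 5·4.88) / (0.25 + 5) = 25.4/5.25 = 508/105 ≈ 4.838.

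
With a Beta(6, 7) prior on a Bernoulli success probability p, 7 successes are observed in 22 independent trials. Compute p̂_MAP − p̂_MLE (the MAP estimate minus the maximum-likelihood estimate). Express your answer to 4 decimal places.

MAP − MLE = 0.0455

Posterior is Beta(13, 22); MAP = (13−1)/(35−2) = 12/33 ≈ 0.36364.
MLE ignores the prior: p̂_MLE = k/n = 7/22 ≈ 0.31818.
Difference = 12/33 − 7/22 = 1/22 ≈ 0.0455.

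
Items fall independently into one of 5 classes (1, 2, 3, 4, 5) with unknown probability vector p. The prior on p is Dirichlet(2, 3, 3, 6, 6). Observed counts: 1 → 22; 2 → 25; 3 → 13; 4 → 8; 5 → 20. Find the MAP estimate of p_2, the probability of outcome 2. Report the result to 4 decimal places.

The posterior is Dirichlet(αᵢ + nᵢ) = Dirichlet(24, 28, 16, 14, 26).
For a Dirichlet(a₁,…,a_K) with all aᵢ > 1, the mode has j-th component (aⱼ − 1)/(Σaᵢ − K).
Here Σaᵢ = 108 and K = 5, so p_2 = (28 − 1)/(108 − 5) = 27/103 ≈ 0.2621.

MAP estimate: 0.2621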